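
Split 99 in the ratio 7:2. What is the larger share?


Total parts = 7 + 2 = 9
Value per part = 99 / 9 = 11
First share = 7 * 11 = 77
Second share = 2 * 11 = 22
Larger share = 77

77


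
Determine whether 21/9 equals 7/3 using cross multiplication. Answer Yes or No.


Cross multiply to check 21/9 = 7/3
Left cross product: 21 * 3 = 63
Right cross product: 9 * 7 = 63
63 = 63
Equal, so proportions match => Yes

Yes


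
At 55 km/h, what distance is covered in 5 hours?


Using distance = speed * time
Speed = 55 km/h
Time = 5 hours
Distance = 55 * 5
= 275 km

275


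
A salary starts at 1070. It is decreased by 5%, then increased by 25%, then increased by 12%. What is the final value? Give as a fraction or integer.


Start: 1070
Step 1: decrease by 5% => multiply by 95/100
  1070 * 95/100 = 2033/2
Step 2: increase by 25% => multiply by 125/100
  2033/2 * 125/100 = 10165/8
Step 3: increase by 12% => multiply by 112/100
  10165/8 * 112/100 = 14231/10
Final value = 14231/10

14231/10


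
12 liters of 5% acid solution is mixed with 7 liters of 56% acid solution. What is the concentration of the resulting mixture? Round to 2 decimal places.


Solute in mixture 1 = 5% of 12 L = 12*5/100 = 3/5 L
Solute in mixture 2 = 56% of 7 L = 7*56/100 = 98/25 L
Total solute = 3/5 + 98/25 = 113/25 L
Total volume = 12 + 7 = 19 L
Final concentration = 113/25/19 * 100 = 23.79%

23.79


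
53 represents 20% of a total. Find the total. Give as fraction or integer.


Given: 53 is 20% of the whole
Set up: 53 = 20/100 * whole
whole = 53 * 100 / 20
whole = 5300 / 20
whole = 265

265


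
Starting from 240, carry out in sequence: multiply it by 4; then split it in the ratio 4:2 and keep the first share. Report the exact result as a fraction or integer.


Start with 240.
Step 1: Multiply by 4: 240 * 4 = 960
Step 2: Split 4:2, first share = 960 * 4/6 = 640
Final result = 640

640


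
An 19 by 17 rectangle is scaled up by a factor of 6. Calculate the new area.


Original dimensions: 19 x 17
Enlargement factor = 6
New width = 19 * 6 = 114
New height = 17 * 6 = 102
New area = 114 * 102 = 11628

11628


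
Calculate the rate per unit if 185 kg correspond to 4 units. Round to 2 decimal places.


Total kg = 185
Number of units = 4
Unit rate = 185 / 4
= 46.25 kg per unit

46.25


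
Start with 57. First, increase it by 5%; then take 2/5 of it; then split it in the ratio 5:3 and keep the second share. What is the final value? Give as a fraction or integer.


Start with 57.
Step 1: Increase by 5%: 57 * 105/100 = 1197/20
Step 2: Take 2/5: 1197/20 * 2/5 = 1197/50
Step 3: Split 5:3, second share = 1197/50 * 3/8 = 3591/400
Final result = 3591/400

3591/400


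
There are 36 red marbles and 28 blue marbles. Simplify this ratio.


Find GCD(36, 28)
GCD = 4
Divide both by 4: 36/4 = 9, 28/4 = 7
Simplified ratio = 9:7

9:7


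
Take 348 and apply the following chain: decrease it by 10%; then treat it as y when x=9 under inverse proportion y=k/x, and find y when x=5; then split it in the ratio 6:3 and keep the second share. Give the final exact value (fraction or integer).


Start with 348.
Step 1: Decrease by 10%: 348 * 90/100 = 1566/5
Step 2: Inverse prop: k = (1566/5)*9; new y = k/5 = 1566/5*9/5 = 14094/25
Step 3: Split 6:3, second share = 14094/25 * 3/9 = 4698/25
Final result = 4698/25

4698/25


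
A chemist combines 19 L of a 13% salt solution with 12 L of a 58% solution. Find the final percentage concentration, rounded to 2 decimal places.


Solute in mixture 1 = 13% of 19 L = 19*13/100 = 247/100 L
Solute in mixture 2 = 58% of 12 L = 12*58/100 = 174/25 L
Total solute = 247/100 + 174/25 = 943/100 L
Total volume = 19 + 12 = 31 L
Final concentration = 943/100/31 * 100 = 30.42%

30.42


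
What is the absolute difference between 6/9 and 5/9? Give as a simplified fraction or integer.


Simplify: 6/9 = 2/3 and 5/9 = 5/9
Find common denominator: LCD = 9
Convert: 6/9 and 5/9
Difference = |6 - 5|/9 = 1/9
Simplified = 1/9

1/9


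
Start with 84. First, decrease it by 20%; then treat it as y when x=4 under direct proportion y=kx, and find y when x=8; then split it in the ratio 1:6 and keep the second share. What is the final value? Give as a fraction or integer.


Start with 84.
Step 1: Decrease by 20%: 84 * 80/100 = 336/5
Step 2: Direct prop: k = (336/5)/4; new y = k*8 = 336/5*8/4 = 672/5
Step 3: Split 1:6, second share = 672/5 * 6/7 = 576/5
Final result = 576/5

576/5


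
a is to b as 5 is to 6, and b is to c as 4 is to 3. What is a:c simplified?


Given a:b = 5:6 and b:c = 4:3
Make b consistent. Multiply first ratio by 4: a:b = 20:24
Multiply second ratio by 6: b:c = 24:18
Now b = 24 in both, so a:b:c = 20:24:18
Therefore a:c = 20:18
Simplify by GCD: a:c = 10:9

10:9


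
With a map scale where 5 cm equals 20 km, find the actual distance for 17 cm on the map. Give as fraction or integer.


Map scale: 5 cm = 20 km
Measured distance on map = 17 cm
Set up proportion: 17 * 20 / 5
= 340 / 5
= 68 km

68


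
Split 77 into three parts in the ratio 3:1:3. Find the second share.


Ratio = 3:1:3
Total parts = 3 + 1 + 3 = 7
Value per part = 77 / 7 = 11
First share = 3 * 11 = 33
Middle share = 1 * 11 = 11
Third share = 3 * 11 = 33

11


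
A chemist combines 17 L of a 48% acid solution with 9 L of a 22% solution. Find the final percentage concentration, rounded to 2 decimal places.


Solute in mixture 1 = 48% of 17 L = 17*48/100 = 204/25 L
Solute in mixture 2 = 22% of 9 L = 9*22/100 = 99/50 L
Total solute = 204/25 + 99/50 = 507/50 L
Total volume = 17 + 9 = 26 L
Final concentration = 507/50/26 * 100 = 39.00%

39.00


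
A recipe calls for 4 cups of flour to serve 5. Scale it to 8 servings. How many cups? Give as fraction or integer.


Original: 4 cups for 5 servings
Target servings = 8
Scaling factor = 8/5
New amount = 4 * 8/5
= 32/5
= 32/5 cups

32/5


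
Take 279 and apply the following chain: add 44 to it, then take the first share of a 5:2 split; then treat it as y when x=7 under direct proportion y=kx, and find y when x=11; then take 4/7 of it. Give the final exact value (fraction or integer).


Start with 279.
Step 1: Add 44: 279+44=323; split 5:2 first = 323*5/7 = 1615/7
Step 2: Direct prop: k = (1615/7)/7; new y = k*11 = 1615/7*11/7 = 17765/49
Step 3: Take 4/7: 17765/49 * 4/7 = 71060/343
Final result = 71060/343

71060/343


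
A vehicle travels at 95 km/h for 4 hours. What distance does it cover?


Using distance = speed * time
Speed = 95 km/h
Time = 4 hours
Distance = 95 * 4
= 380 km

380


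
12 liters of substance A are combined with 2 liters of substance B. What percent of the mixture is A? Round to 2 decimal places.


Volume of A = 12 L
Volume of B = 2 L
Total volume = 12 + 2 = 14 L
Percentage of A = (12/14) * 100
= 85.71%

85.71


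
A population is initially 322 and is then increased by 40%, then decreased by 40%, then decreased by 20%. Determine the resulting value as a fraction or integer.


Start: 322
Step 1: increase by 40% => multiply by 140/100
  322 * 140/100 = 2254/5
Step 2: decrease by 40% => multiply by 60/100
  2254/5 * 60/100 = 6762/25
Step 3: decrease by 20% => multiply by 80/100
  6762/25 * 80/100 = 27048/125
Final value = 27048/125

27048/125


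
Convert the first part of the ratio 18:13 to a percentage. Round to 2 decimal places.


Total parts = 18 + 13 = 31
First part fraction = 18/31
Percentage = (18/31) * 100
= 0.580645 * 100
= 58.06%

58.06


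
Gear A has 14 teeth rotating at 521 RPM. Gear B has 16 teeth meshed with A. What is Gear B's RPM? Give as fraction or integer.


Gear ratio: teeth_A * RPM_A = teeth_B * RPM_B
14 * 521 = 16 * RPM_B
7294 = 16 * RPM_B
RPM_B = 7294 / 16
RPM_B = 3647/8

3647/8


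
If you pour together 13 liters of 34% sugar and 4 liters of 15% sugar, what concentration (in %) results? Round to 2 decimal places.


Solute in mixture 1 = 34% of 13 L = 13*34/100 = 221/50 L
Solute in mixture 2 = 15% of 4 L = 4*15/100 = 3/5 L
Total solute = 221/50 + 3/5 = 251/50 L
Total volume = 13 + 4 = 17 L
Final concentration = 251/50/17 * 100 = 29.53%

29.53


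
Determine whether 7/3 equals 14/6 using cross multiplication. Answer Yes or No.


Cross multiply to check 7/3 = 14/6
Left cross product: 7 * 6 = 42
Right cross product: 3 * 14 = 42
42 = 42
Equal, so proportions match => Yes

Yes


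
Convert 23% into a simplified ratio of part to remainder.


Part = 23%, Remainder = 77%
Ratio = 23:77
GCD(23, 77) = 1
Simplify: 23:77 = 23:77

23:77


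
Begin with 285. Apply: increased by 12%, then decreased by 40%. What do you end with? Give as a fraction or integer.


Start: 285
Step 1: increase by 12% => multiply by 112/100
  285 * 112/100 = 1596/5
Step 2: decrease by 40% => multiply by 60/100
  1596/5 * 60/100 = 4788/25
Final value = 4788/25

4788/25


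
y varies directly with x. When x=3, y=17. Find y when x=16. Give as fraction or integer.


Direct proportion: y = kx
Find k: k = 17/3 = 17/3
Compute y at x=16: y = 17/3 * 16
y = 272/3

272/3


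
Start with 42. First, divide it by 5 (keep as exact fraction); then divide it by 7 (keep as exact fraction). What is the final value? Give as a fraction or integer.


Start with 42.
Step 1: Divide by 5: 42 / 5 = 42/5
Step 2: Divide by 7: 42/5 / 7 = 6/5
Final result = 6/5

6/5


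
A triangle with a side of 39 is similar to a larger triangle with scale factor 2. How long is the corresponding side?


Similar triangles have proportional sides
Scale factor = 2
Smaller side = 39
Corresponding larger side = 39 * 2
= 78

78


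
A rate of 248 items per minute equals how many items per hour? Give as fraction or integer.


Converting from per minute to per hour
Rate = 248 items per minute
Multiply by 60: 248 * 60
= 14880 items per hour

14880


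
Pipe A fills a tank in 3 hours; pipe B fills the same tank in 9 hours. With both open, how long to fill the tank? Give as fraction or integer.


Rate of A = 1/3 job per hour
Rate of B = 1/9 job per hour
Combined rate = 1/3 + 1/9
Find common denominator: (9 + 3)/(3*9) = 12/27
Combined rate = 4/9 job per hour
Time together = 1 / (4/9) = 9/4 hours

9/4


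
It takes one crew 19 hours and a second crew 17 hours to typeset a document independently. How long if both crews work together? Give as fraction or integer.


Rate of A = 1/19 job per hour
Rate of B = 1/17 job per hour
Combined rate = 1/19 + 1/17
Find common denominator: (17 + 19)/(19*17) = 36/323
Combined rate = 36/323 job per hour
Time together = 1 / (36/323) = 323/36 hours

323/36


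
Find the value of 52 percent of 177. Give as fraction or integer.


Compute 52% of 177
Convert percentage: 52% = 52/100
Multiply: 177 * 52/100
= 9204/100
= 2301/25

2301/25


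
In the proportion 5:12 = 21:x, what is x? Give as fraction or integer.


Setting up: 5/12 = 21/x
Cross multiply: 5 * x = 12 * 21
5x = 252
x = 252/5
x = 252/5

252/5


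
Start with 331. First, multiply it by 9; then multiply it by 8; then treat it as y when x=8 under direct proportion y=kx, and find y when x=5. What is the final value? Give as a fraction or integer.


Start with 331.
Step 1: Multiply by 9: 331 * 9 = 2979
Step 2: Multiply by 8: 2979 * 8 = 23832
Step 3: Direct prop: k = (23832)/8; new y = k*5 = 23832*5/8 = 14895
Final result = 14895

14895


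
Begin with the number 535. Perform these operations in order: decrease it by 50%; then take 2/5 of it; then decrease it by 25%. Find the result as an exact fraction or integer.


Start with 535.
Step 1: Decrease by 50%: 535 * 50/100 = 535/2
Step 2: Take 2/5: 535/2 * 2/5 = 107
Step 3: Decrease by 25%: 107 * 75/100 = 321/4
Final result = 321/4

321/4


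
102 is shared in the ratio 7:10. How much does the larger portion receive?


Total parts = 7 + 10 = 17
Value per part = 102 / 17 = 6
First share = 7 * 6 = 42
Second share = 10 * 6 = 60
Larger share = 60

60


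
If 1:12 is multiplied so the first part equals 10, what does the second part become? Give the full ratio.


Original ratio: 1:12
First term target: 10
Scale factor = 10 / 1 = 10
Multiply second term: 12 * 10 = 120
Equivalent ratio = 10:120

10:120


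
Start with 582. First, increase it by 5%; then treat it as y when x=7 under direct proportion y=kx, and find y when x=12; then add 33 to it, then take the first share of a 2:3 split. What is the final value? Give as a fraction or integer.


Start with 582.
Step 1: Increase by 5%: 582 * 105/100 = 6111/10
Step 2: Direct prop: k = (6111/10)/7; new y = k*12 = 6111/10*12/7 = 5238/5
Step 3: Add 33: 5238/5+33=5403/5; split 2:3 first = 5403/5*2/5 = 10806/25
Final result = 10806/25

10806/25


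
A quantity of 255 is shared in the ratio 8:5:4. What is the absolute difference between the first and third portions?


Total parts = 8 + 5 + 4 = 17
Value per part = 255 / 17 = 15
Shares: 8*15=120, 5*15=75, 4*15=60
First share = 120, third share = 60
Difference = |120 - 60| = 60

60


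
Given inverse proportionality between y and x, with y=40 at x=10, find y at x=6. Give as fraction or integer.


Inverse proportion: y = k/x
Find k: k = 10 * 40 = 400
Compute y at x=6: y = 400/6
y = 200/3

200/3


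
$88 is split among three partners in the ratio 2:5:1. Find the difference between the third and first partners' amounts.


Total parts = 2 + 5 + 1 = 8
Value per part = 88 / 8 = 11
Shares: 2*11=22, 5*11=55, 1*11=11
Third share = 11, first share = 22
Difference = |11 - 22| = 11

11


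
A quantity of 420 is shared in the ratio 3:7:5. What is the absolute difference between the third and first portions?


Total parts = 3 + 7 + 5 = 15
Value per part = 420 / 15 = 28
Shares: 3*28=84, 7*28=196, 5*28=140
Third share = 140, first share = 84
Difference = |140 - 84| = 56

56


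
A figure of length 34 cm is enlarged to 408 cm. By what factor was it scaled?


Original length = 34 cm
Scaled length = 408 cm
Scale factor = 408 / 34
= 12

12


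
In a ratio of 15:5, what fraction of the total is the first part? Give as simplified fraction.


Total parts = 15 + 5 = 20
First part fraction = 15/20
Simplify: 15/20 = 3/4

3/4


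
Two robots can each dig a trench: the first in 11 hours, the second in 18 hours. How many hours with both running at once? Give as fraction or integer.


Rate of A = 1/11 job per hour
Rate of B = 1/18 job per hour
Combined rate = 1/11 + 1/18
Find common denominator: (18 + 11)/(11*18) = 29/198
Combined rate = 29/198 job per hour
Time together = 1 / (29/198) = 198/29 hours

198/29


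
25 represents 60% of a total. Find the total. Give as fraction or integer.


Given: 25 is 60% of the whole
Set up: 25 = 60/100 * whole
whole = 25 * 100 / 60
whole = 2500 / 60
whole = 125/3

125/3


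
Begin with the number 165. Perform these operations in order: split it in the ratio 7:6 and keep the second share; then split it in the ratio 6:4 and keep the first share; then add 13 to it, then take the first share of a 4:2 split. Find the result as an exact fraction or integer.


Start with 165.
Step 1: Split 7:6, second share = 165 * 6/13 = 990/13
Step 2: Split 6:4, first share = 990/13 * 6/10 = 594/13
Step 3: Add 13: 594/13+13=763/13; split 4:2 first = 763/13*4/6 = 1526/39
Final result = 1526/39

1526/39


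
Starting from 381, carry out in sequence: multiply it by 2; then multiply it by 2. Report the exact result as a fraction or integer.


Start with 381.
Step 1: Multiply by 2: 381 * 2 = 762
Step 2: Multiply by 2: 762 * 2 = 1524
Final result = 1524

1524


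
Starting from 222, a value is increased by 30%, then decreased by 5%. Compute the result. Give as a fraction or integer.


Start: 222
Step 1: increase by 30% => multiply by 130/100
  222 * 130/100 = 1443/5
Step 2: decrease by 5% => multiply by 95/100
  1443/5 * 95/100 = 27417/100
Final value = 27417/100

27417/100


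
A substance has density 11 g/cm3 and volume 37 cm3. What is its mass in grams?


Using mass = density * volume
Density = 11 g/cm3
Volume = 37 cm3
Mass = 11 * 37
= 407 g

407


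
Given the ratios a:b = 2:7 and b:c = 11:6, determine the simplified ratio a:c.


Given a:b = 2:7 and b:c = 11:6
Make b consistent. Multiply first ratio by 11: a:b = 22:77
Multiply second ratio by 7: b:c = 77:42
Now b = 77 in both, so a:b:c = 22:77:42
Therefore a:c = 22:42
Simplify by GCD: a:c = 11:21

11:21


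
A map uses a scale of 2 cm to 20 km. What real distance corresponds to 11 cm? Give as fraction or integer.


Map scale: 2 cm = 20 km
Measured distance on map = 11 cm
Set up proportion: 11 * 20 / 2
= 220 / 2
= 110 km

110


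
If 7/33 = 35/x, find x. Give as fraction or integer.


Setting up: 7/33 = 35/x
Cross multiply: 7 * x = 33 * 35
7x = 1155
x = 1155/7
x = 165

165


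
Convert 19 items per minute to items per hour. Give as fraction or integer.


Converting from per minute to per hour
Rate = 19 items per minute
Multiply by 60: 19 * 60
= 1140 items per hour

1140


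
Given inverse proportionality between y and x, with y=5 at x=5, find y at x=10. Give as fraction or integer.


Inverse proportion: y = k/x
Find k: k = 5 * 5 = 25
Compute y at x=10: y = 25/10
y = 5/2

5/2


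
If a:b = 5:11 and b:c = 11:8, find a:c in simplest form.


Given a:b = 5:11 and b:c = 11:8
Make b consistent. Multiply first ratio by 11: a:b = 55:121
Multiply second ratio by 11: b:c = 121:88
Now b = 121 in both, so a:b:c = 55:121:88
Therefore a:c = 55:88
Simplify by GCD: a:c = 5:8

5:8


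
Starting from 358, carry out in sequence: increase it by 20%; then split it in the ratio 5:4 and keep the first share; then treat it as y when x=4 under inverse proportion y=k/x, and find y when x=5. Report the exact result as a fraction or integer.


Start with 358.
Step 1: Increase by 20%: 358 * 120/100 = 2148/5
Step 2: Split 5:4, first share = 2148/5 * 5/9 = 716/3
Step 3: Inverse prop: k = (716/3)*4; new y = k/5 = 716/3*4/5 = 2864/15
Final result = 2864/15

2864/15


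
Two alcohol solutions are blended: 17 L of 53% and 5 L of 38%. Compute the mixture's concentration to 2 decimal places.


Solute in mixture 1 = 53% of 17 L = 17*53/100 = 901/100 L
Solute in mixture 2 = 38% of 5 L = 5*38/100 = 19/10 L
Total solute = 901/100 + 19/10 = 1091/100 L
Total volume = 17 + 5 = 22 L
Final concentration = 1091/100/22 * 100 = 49.59%

49.59


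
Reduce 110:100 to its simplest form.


Find GCD(110, 100)
GCD = 10
Divide both by 10: 110/10 = 11, 100/10 = 10
Simplified ratio = 11:10

11:10


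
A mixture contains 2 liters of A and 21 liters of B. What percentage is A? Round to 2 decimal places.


Volume of A = 2 L
Volume of B = 21 L
Total volume = 2 + 21 = 23 L
Percentage of A = (2/23) * 100
= 8.70%

8.70


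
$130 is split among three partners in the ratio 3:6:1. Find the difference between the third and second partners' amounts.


Total parts = 3 + 6 + 1 = 10
Value per part = 130 / 10 = 13
Shares: 3*13=39, 6*13=78, 1*13=13
Third share = 13, second share = 78
Difference = |13 - 78| = 65

65


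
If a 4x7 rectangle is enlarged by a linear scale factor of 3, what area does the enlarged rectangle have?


Original dimensions: 4 x 7
Enlargement factor = 3
New width = 4 * 3 = 12
New height = 7 * 3 = 21
New area = 12 * 21 = 252

252


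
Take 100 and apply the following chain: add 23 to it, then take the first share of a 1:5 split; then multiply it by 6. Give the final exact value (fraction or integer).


Start with 100.
Step 1: Add 23: 100+23=123; split 1:5 first = 123*1/6 = 41/2
Step 2: Multiply by 6: 41/2 * 6 = 123
Final result = 123

123


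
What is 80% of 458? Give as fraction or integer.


Compute 80% of 458
Convert percentage: 80% = 80/100
Multiply: 458 * 80/100
= 36640/100
= 1832/5

1832/5


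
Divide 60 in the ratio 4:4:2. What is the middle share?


Ratio = 4:4:2
Total parts = 4 + 4 + 2 = 10
Value per part = 60 / 10 = 6
First share = 4 * 6 = 24
Middle share = 4 * 6 = 24
Third share = 2 * 6 = 12

24


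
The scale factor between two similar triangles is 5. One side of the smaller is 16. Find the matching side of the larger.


Similar triangles have proportional sides
Scale factor = 5
Smaller side = 16
Corresponding larger side = 16 * 5
= 80

80


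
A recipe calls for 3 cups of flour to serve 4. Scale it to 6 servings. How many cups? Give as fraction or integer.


Original: 3 cups for 4 servings
Target servings = 6
Scaling factor = 6/4
New amount = 3 * 6/4
= 18/4
= 9/2 cups

9/2


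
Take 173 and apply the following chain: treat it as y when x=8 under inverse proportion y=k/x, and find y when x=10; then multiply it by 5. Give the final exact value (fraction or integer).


Start with 173.
Step 1: Inverse prop: k = (173)*8; new y = k/10 = 173*8/10 = 692/5
Step 2: Multiply by 5: 692/5 * 5 = 692
Final result = 692

692


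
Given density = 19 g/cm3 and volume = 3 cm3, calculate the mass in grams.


Using mass = density * volume
Density = 19 g/cm3
Volume = 3 cm3
Mass = 19 * 3
= 57 g

57


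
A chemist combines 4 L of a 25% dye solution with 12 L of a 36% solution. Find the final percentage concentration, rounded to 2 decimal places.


Solute in mixture 1 = 25% of 4 L = 4*25/100 = 1 L
Solute in mixture 2 = 36% of 12 L = 12*36/100 = 108/25 L
Total solute = 1 + 108/25 = 133/25 L
Total volume = 4 + 12 = 16 L
Final concentration = 133/25/16 * 100 = 33.25%

33.25


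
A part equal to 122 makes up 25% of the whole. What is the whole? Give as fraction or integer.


Given: 122 is 25% of the whole
Set up: 122 = 25/100 * whole
whole = 122 * 100 / 25
whole = 12200 / 25
whole = 488

488


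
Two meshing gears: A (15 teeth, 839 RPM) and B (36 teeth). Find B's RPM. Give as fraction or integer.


Gear ratio: teeth_A * RPM_A = teeth_B * RPM_B
15 * 839 = 36 * RPM_B
12585 = 36 * RPM_B
RPM_B = 12585 / 36
RPM_B = 4195/12

4195/12


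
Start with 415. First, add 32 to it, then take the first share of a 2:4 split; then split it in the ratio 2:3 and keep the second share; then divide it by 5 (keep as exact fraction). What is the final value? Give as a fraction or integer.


Start with 415.
Step 1: Add 32: 415+32=447; split 2:4 first = 447*2/6 = 149
Step 2: Split 2:3, second share = 149 * 3/5 = 447/5
Step 3: Divide by 5: 447/5 / 5 = 447/25
Final result = 447/25

447/25


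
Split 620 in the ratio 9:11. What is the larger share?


Total parts = 9 + 11 = 20
Value per part = 620 / 20 = 31
First share = 9 * 31 = 279
Second share = 11 * 31 = 341
Larger share = 341

341


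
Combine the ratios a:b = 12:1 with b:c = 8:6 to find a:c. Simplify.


Given a:b = 12:1 and b:c = 8:6
Make b consistent. Multiply first ratio by 8: a:b = 96:8
Multiply second ratio by 1: b:c = 8:6
Now b = 8 in both, so a:b:c = 96:8:6
Therefore a:c = 96:6
Simplify by GCD: a:c = 16:1

16:1


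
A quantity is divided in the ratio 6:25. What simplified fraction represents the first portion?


Total parts = 6 + 25 = 31
First part fraction = 6/31
Simplify: 6/31 = 6/31

6/31


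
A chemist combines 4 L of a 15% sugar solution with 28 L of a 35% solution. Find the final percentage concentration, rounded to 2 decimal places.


Solute in mixture 1 = 15% of 4 L = 4*15/100 = 3/5 L
Solute in mixture 2 = 35% of 28 L = 28*35/100 = 49/5 L
Total solute = 3/5 + 49/5 = 52/5 L
Total volume = 4 + 28 = 32 L
Final concentration = 52/5/32 * 100 = 32.50%

32.50


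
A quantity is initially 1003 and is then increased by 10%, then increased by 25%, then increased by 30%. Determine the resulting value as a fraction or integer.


Start: 1003
Step 1: increase by 10% => multiply by 110/100
  1003 * 110/100 = 11033/10
Step 2: increase by 25% => multiply by 125/100
  11033/10 * 125/100 = 11033/8
Step 3: increase by 30% => multiply by 130/100
  11033/8 * 130/100 = 143429/80
Final value = 143429/80

143429/80


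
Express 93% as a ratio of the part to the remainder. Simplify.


Part = 93%, Remainder = 7%
Ratio = 93:7
GCD(93, 7) = 1
Simplify: 93:7 = 93:7

93:7


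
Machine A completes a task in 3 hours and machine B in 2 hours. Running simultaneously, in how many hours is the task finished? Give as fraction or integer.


Rate of A = 1/3 job per hour
Rate of B = 1/2 job per hour
Combined rate = 1/3 + 1/2
Find common denominator: (2 + 3)/(3*2) = 5/6
Combined rate = 5/6 job per hour
Time together = 1 / (5/6) = 6/5 hours

6/5


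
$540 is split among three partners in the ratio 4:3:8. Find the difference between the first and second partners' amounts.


Total parts = 4 + 3 + 8 = 15
Value per part = 540 / 15 = 36
Shares: 4*36=144, 3*36=108, 8*36=288
First share = 144, second share = 108
Difference = |144 - 108| = 36

36


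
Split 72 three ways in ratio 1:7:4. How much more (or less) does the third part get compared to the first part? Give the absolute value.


Total parts = 1 + 7 + 4 = 12
Value per part = 72 / 12 = 6
Shares: 1*6=6, 7*6=42, 4*6=24
Third share = 24, first share = 6
Difference = |24 - 6| = 18

18


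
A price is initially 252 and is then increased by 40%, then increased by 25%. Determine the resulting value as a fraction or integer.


Start: 252
Step 1: increase by 40% => multiply by 140/100
  252 * 140/100 = 1764/5
Step 2: increase by 25% => multiply by 125/100
  1764/5 * 125/100 = 441
Final value = 441

441


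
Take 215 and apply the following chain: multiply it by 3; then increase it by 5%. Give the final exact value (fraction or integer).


Start with 215.
Step 1: Multiply by 3: 215 * 3 = 645
Step 2: Increase by 5%: 645 * 105/100 = 2709/4
Final result = 2709/4

2709/4


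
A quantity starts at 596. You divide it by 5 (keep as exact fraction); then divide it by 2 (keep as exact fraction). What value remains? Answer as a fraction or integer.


Start with 596.
Step 1: Divide by 5: 596 / 5 = 596/5
Step 2: Divide by 2: 596/5 / 2 = 298/5
Final result = 298/5

298/5


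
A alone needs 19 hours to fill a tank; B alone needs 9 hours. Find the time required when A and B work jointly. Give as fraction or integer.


Rate of A = 1/19 job per hour
Rate of B = 1/9 job per hour
Combined rate = 1/19 + 1/9
Find common denominator: (9 + 19)/(19*9) = 28/171
Combined rate = 28/171 job per hour
Time together = 1 / (28/171) = 171/28 hours

171/28


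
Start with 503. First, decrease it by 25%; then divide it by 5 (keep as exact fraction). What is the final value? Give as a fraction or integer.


Start with 503.
Step 1: Decrease by 25%: 503 * 75/100 = 1509/4
Step 2: Divide by 5: 1509/4 / 5 = 1509/20
Final result = 1509/20

1509/20


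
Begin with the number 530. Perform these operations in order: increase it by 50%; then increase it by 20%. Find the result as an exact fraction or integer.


Start with 530.
Step 1: Increase by 50%: 530 * 150/100 = 795
Step 2: Increase by 20%: 795 * 120/100 = 954
Final result = 954

954


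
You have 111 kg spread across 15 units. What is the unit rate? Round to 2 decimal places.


Total kg = 111
Number of units = 15
Unit rate = 111 / 15
= 7.40 kg per unit

7.40


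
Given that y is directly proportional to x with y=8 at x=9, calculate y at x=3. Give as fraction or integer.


Direct proportion: y = kx
Find k: k = 8/9 = 8/9
Compute y at x=3: y = 8/9 * 3
y = 8/3

8/3


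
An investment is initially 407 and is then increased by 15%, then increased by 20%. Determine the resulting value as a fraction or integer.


Start: 407
Step 1: increase by 15% => multiply by 115/100
  407 * 115/100 = 9361/20
Step 2: increase by 20% => multiply by 120/100
  9361/20 * 120/100 = 28083/50
Final value = 28083/50

28083/50


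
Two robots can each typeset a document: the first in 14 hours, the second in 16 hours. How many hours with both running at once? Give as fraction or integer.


Rate of A = 1/14 job per hour
Rate of B = 1/16 job per hour
Combined rate = 1/14 + 1/16
Find common denominator: (16 + 14)/(14*16) = 30/224
Combined rate = 15/112 job per hour
Time together = 1 / (15/112) = 112/15 hours

112/15


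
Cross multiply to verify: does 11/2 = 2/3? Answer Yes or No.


Cross multiply to check 11/2 = 2/3
Left cross product: 11 * 3 = 33
Right cross product: 2 * 2 = 4
33 != 4
Not equal, so proportions differ => No

No


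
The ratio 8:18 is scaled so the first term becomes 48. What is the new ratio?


Original ratio: 8:18
First term target: 48
Scale factor = 48 / 8 = 6
Multiply second term: 18 * 6 = 108
Equivalent ratio = 48:108

48:108


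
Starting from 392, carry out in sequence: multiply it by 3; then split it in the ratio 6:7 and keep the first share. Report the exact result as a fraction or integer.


Start with 392.
Step 1: Multiply by 3: 392 * 3 = 1176
Step 2: Split 6:7, first share = 1176 * 6/13 = 7056/13
Final result = 7056/13

7056/13


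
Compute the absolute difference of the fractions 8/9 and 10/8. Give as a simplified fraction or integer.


Simplify: 8/9 = 8/9 and 10/8 = 5/4
Find common denominator: LCD = 36
Convert: 32/36 and 45/36
Difference = |32 - 45|/36 = 13/36
Simplified = 13/36

13/36


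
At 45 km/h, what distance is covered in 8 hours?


Using distance = speed * time
Speed = 45 km/h
Time = 8 hours
Distance = 45 * 8
= 360 km

360


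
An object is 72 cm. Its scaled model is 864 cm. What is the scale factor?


Original length = 72 cm
Scaled length = 864 cm
Scale factor = 864 / 72
= 12

12


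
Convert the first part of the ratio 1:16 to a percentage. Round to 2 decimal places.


Total parts = 1 + 16 = 17
First part fraction = 1/17
Percentage = (1/17) * 100
= 0.058824 * 100
= 5.88%

5.88


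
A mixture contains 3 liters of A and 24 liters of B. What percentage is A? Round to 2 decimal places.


Volume of A = 3 L
Volume of B = 24 L
Total volume = 3 + 24 = 27 L
Percentage of A = (3/27) * 100
= 11.11%

11.11


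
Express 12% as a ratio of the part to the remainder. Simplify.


Part = 12%, Remainder = 88%
Ratio = 12:88
GCD(12, 88) = 4
Simplify: 3:22 = 3:22

3:22


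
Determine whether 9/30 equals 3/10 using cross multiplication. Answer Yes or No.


Cross multiply to check 9/30 = 3/10
Left cross product: 9 * 10 = 90
Right cross product: 30 * 3 = 90
90 = 90
Equal, so proportions match => Yes

Yes


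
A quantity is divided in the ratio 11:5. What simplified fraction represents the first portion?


Total parts = 11 + 5 = 16
First part fraction = 11/16
Simplify: 11/16 = 11/16

11/16


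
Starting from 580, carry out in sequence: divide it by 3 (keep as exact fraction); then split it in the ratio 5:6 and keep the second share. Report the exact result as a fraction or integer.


Start with 580.
Step 1: Divide by 3: 580 / 3 = 580/3
Step 2: Split 5:6, second share = 580/3 * 6/11 = 1160/11
Final result = 1160/11

1160/11


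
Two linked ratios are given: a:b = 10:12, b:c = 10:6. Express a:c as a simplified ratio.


Given a:b = 10:12 and b:c = 10:6
Make b consistent. Multiply first ratio by 10: a:b = 100:120
Multiply second ratio by 12: b:c = 120:72
Now b = 120 in both, so a:b:c = 100:120:72
Therefore a:c = 100:72
Simplify by GCD: a:c = 25:18

25:18


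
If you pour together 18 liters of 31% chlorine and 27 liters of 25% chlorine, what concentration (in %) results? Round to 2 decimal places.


Solute in mixture 1 = 31% of 18 L = 18*31/100 = 279/50 L
Solute in mixture 2 = 25% of 27 L = 27*25/100 = 27/4 L
Total solute = 279/50 + 27/4 = 1233/100 L
Total volume = 18 + 27 = 45 L
Final concentration = 1233/100/45 * 100 = 27.40%

27.40


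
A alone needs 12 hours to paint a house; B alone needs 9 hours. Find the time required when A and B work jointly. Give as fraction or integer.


Rate of A = 1/12 job per hour
Rate of B = 1/9 job per hour
Combined rate = 1/12 + 1/9
Find common denominator: (9 + 12)/(12*9) = 21/108
Combined rate = 7/36 job per hour
Time together = 1 / (7/36) = 36/7 hours

36/7


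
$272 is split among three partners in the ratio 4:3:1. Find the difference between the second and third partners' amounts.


Total parts = 4 + 3 + 1 = 8
Value per part = 272 / 8 = 34
Shares: 4*34=136, 3*34=102, 1*34=34
Second share = 102, third share = 34
Difference = |102 - 34| = 68

68


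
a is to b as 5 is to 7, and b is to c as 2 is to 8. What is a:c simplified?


Given a:b = 5:7 and b:c = 2:8
Make b consistent. Multiply first ratio by 2: a:b = 10:14
Multiply second ratio by 7: b:c = 14:56
Now b = 14 in both, so a:b:c = 10:14:56
Therefore a:c = 10:56
Simplify by GCD: a:c = 5:28

5:28


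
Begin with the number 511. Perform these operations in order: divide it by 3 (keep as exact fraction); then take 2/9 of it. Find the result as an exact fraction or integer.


Start with 511.
Step 1: Divide by 3: 511 / 3 = 511/3
Step 2: Take 2/9: 511/3 * 2/9 = 1022/27
Final result = 1022/27

1022/27


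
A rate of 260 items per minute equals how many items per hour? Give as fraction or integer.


Converting from per minute to per hour
Rate = 260 items per minute
Multiply by 60: 260 * 60
= 15600 items per hour

15600


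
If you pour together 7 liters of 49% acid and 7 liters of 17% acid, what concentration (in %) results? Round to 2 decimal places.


Solute in mixture 1 = 49% of 7 L = 7*49/100 = 343/100 L
Solute in mixture 2 = 17% of 7 L = 7*17/100 = 119/100 L
Total solute = 343/100 + 119/100 = 231/50 L
Total volume = 7 + 7 = 14 L
Final concentration = 231/50/14 * 100 = 33.00%

33.00


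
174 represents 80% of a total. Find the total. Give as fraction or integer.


Given: 174 is 80% of the whole
Set up: 174 = 80/100 * whole
whole = 174 * 100 / 80
whole = 17400 / 80
whole = 435/2

435/2


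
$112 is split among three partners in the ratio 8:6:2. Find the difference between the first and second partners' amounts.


Total parts = 8 + 6 + 2 = 16
Value per part = 112 / 16 = 7
Shares: 8*7=56, 6*7=42, 2*7=14
First share = 56, second share = 42
Difference = |56 - 42| = 14

14


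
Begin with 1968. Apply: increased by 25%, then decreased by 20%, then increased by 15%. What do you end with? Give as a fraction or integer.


Start: 1968
Step 1: increase by 25% => multiply by 125/100
  1968 * 125/100 = 2460
Step 2: decrease by 20% => multiply by 80/100
  2460 * 80/100 = 1968
Step 3: increase by 15% => multiply by 115/100
  1968 * 115/100 = 11316/5
Final value = 11316/5

11316/5


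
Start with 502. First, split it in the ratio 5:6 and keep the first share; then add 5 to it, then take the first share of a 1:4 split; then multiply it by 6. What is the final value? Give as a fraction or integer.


Start with 502.
Step 1: Split 5:6, first share = 502 * 5/11 = 2510/11
Step 2: Add 5: 2510/11+5=2565/11; split 1:4 first = 2565/11*1/5 = 513/11
Step 3: Multiply by 6: 513/11 * 6 = 3078/11
Final result = 3078/11

3078/11


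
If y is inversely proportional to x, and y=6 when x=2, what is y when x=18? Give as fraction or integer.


Inverse proportion: y = k/x
Find k: k = 2 * 6 = 12
Compute y at x=18: y = 12/18
y = 2/3

2/3


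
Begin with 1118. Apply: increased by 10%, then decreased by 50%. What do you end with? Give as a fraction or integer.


Start: 1118
Step 1: increase by 10% => multiply by 110/100
  1118 * 110/100 = 6149/5
Step 2: decrease by 50% => multiply by 50/100
  6149/5 * 50/100 = 6149/10
Final value = 6149/10

6149/10


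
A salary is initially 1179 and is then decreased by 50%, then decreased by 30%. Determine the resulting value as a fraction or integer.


Start: 1179
Step 1: decrease by 50% => multiply by 50/100
  1179 * 50/100 = 1179/2
Step 2: decrease by 30% => multiply by 70/100
  1179/2 * 70/100 = 8253/20
Final value = 8253/20

8253/20


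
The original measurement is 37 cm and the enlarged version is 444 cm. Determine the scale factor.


Original length = 37 cm
Scaled length = 444 cm
Scale factor = 444 / 37
= 12

12


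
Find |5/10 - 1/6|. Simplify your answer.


Simplify: 5/10 = 1/2 and 1/6 = 1/6
Find common denominator: LCD = 6
Convert: 3/6 and 1/6
Difference = |3 - 1|/6 = 2/6
Simplified = 1/3

1/3


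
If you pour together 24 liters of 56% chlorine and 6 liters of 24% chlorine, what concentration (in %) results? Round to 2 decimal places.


Solute in mixture 1 = 56% of 24 L = 24*56/100 = 336/25 L
Solute in mixture 2 = 24% of 6 L = 6*24/100 = 36/25 L
Total solute = 336/25 + 36/25 = 372/25 L
Total volume = 24 + 6 = 30 L
Final concentration = 372/25/30 * 100 = 49.60%

49.60


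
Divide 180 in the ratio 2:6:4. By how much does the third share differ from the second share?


Total parts = 2 + 6 + 4 = 12
Value per part = 180 / 12 = 15
Shares: 2*15=30, 6*15=90, 4*15=60
Third share = 60, second share = 90
Difference = |60 - 90| = 30

30


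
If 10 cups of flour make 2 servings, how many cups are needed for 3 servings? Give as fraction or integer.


Original: 10 cups for 2 servings
Target servings = 3
Scaling factor = 3/2
New amount = 10 * 3/2
= 30/2
= 15 cups

15


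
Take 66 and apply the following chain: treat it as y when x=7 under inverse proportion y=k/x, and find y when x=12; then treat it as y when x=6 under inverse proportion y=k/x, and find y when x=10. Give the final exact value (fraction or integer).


Start with 66.
Step 1: Inverse prop: k = (66)*7; new y = k/12 = 66*7/12 = 77/2
Step 2: Inverse prop: k = (77/2)*6; new y = k/10 = 77/2*6/10 = 231/10
Final result = 231/10

231/10


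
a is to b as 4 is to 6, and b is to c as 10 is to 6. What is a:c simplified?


Given a:b = 4:6 and b:c = 10:6
Make b consistent. Multiply first ratio by 10: a:b = 40:60
Multiply second ratio by 6: b:c = 60:36
Now b = 60 in both, so a:b:c = 40:60:36
Therefore a:c = 40:36
Simplify by GCD: a:c = 10:9

10:9


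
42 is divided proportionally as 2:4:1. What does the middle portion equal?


Ratio = 2:4:1
Total parts = 2 + 4 + 1 = 7
Value per part = 42 / 7 = 6
First share = 2 * 6 = 12
Middle share = 4 * 6 = 24
Third share = 1 * 6 = 6

24


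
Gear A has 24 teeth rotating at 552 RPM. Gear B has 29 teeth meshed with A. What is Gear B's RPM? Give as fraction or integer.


Gear ratio: teeth_A * RPM_A = teeth_B * RPM_B
24 * 552 = 29 * RPM_B
13248 = 29 * RPM_B
RPM_B = 13248 / 29
RPM_B = 13248/29

13248/29


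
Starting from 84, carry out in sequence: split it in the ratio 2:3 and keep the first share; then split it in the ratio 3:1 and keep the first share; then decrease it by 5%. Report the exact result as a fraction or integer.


Start with 84.
Step 1: Split 2:3, first share = 84 * 2/5 = 168/5
Step 2: Split 3:1, first share = 168/5 * 3/4 = 126/5
Step 3: Decrease by 5%: 126/5 * 95/100 = 1197/50
Final result = 1197/50

1197/50


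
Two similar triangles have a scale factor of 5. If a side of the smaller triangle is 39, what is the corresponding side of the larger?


Similar triangles have proportional sides
Scale factor = 5
Smaller side = 39
Corresponding larger side = 39 * 5
= 195

195


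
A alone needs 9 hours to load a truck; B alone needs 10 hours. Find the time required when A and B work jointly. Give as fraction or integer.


Rate of A = 1/9 job per hour
Rate of B = 1/10 job per hour
Combined rate = 1/9 + 1/10
Find common denominator: (10 + 9)/(9*10) = 19/90
Combined rate = 19/90 job per hour
Time together = 1 / (19/90) = 90/19 hours

90/19


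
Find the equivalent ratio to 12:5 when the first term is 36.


Original ratio: 12:5
First term target: 36
Scale factor = 36 / 12 = 3
Multiply second term: 5 * 3 = 15
Equivalent ratio = 36:15

36:15


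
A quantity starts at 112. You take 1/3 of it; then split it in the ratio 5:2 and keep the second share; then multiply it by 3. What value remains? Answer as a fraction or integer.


Start with 112.
Step 1: Take 1/3: 112 * 1/3 = 112/3
Step 2: Split 5:2, second share = 112/3 * 2/7 = 32/3
Step 3: Multiply by 3: 32/3 * 3 = 32
Final result = 32

32


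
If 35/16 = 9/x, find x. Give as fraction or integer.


Setting up: 35/16 = 9/x
Cross multiply: 35 * x = 16 * 9
35x = 144
x = 144/35
x = 144/35

144/35


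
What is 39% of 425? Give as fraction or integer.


Compute 39% of 425
Convert percentage: 39% = 39/100
Multiply: 425 * 39/100
= 16575/100
= 663/4

663/4
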